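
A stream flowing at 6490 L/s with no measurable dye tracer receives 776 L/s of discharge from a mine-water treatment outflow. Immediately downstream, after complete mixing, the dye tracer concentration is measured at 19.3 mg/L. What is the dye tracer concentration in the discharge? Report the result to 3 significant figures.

181 mg/L

Mass balance: 6490·0 + 776.0·Cₑ = 7266·19.30
→ Cₑ = (7266·19.30 − 6490·0) / 776.0 = 180.7 mg/L.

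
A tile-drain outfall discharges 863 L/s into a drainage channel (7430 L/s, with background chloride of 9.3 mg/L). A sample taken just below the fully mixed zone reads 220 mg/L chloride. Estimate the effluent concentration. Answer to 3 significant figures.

Mass balance: 7430·9.300 + 863.0·Cₑ = 8293·220.0
→ Cₑ = (8293·220.0 − 7430·9.300) / 863.0 = 2034 mg/L.

2030 mg/L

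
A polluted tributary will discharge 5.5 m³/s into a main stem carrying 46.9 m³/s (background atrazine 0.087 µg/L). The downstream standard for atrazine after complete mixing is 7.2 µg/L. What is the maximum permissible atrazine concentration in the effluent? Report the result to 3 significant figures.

At the limit, (Qr·Cr + Qe·Cₑ)/(Qr + Qe) = 7.2:
Cₑ = (52.40·7.2 − 46.90·0.08700) / 5.500 = 67.85 µg/L.

67.9 µg/L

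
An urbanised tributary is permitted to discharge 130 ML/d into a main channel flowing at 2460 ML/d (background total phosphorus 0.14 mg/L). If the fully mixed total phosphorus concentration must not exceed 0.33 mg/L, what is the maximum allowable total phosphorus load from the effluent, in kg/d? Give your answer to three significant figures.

Mass balance at the limit: 2460·0.1400 + 130.0·Cₑ = 2590·0.33 → Cₑ = 3.925 mg/L.
130.0 ML/d = 1.505 m³/s. Load = 1.505 m³/s × 3.925 g/m³ × 86 400 s/d = 510.3 kg/d.

510 kg/d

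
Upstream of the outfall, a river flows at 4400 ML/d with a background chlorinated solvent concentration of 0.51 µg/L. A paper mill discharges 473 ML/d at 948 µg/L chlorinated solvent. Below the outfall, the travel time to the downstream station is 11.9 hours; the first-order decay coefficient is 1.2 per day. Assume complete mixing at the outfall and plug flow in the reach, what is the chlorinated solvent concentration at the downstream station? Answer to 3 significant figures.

51.0 µg/L

After mixing, C = (4400·0.5100 + 473.0·948.0) / 4873 = 450600/4873 = 92.48 µg/L.
After decay, C = 92.48 × e^(−kt) = 92.48 × 0.5516 = 51.01 µg/L.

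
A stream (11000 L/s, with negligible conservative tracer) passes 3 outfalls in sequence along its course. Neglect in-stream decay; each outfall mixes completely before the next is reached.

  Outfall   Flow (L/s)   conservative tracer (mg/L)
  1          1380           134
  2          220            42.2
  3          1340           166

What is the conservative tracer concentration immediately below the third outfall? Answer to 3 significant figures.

29.9 mg/L

Below outfall 1: Q → 12380 L/s, C = (11000·0 + 1380·134.0)/12380 = 14.94 mg/L.
Below outfall 2: Q → 12600 L/s, C = (12380·14.94 + 220.0·42.20)/12600 = 15.41 mg/L.
Below outfall 3: Q → 13940 L/s, C = (12600·15.41 + 1340·166.0)/13940 = 29.89 mg/L.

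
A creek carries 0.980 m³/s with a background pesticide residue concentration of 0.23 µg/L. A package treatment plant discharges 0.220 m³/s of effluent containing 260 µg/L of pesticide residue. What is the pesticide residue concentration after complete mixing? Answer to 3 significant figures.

Conservation of mass: C = (0.9800·0.2300 + 0.2200·260.0) / 1.200 = 57.43/1.200 = 47.85 µg/L.

47.9 µg/L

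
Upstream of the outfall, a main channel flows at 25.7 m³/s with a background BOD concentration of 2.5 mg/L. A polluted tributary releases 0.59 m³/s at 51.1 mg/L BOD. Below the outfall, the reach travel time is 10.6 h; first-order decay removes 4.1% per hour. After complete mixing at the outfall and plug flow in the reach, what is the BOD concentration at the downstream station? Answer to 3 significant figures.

Flow-weighted average: C = (25.70·2.500 + 0.5900·51.10) / 26.29 = 94.40/26.29 = 3.591 mg/L.
4.1%/h lost → k = −ln(1 − 0.041) = 0.04186 h⁻¹.
After decay, C = 3.591 × e^(−kt) = 3.591 × 0.6416 = 2.304 mg/L.

2.30 mg/L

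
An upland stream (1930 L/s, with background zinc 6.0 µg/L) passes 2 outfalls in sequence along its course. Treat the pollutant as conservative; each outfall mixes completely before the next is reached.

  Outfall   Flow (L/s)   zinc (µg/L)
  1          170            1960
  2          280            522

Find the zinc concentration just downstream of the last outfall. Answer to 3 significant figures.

After outfall 1: Q = 1930 + 170.0 = 2100 L/s; C = (1930·6.000 + 170.0·1960)/2100 = 164.2 µg/L.
After outfall 2: Q = 2100 + 280.0 = 2380 L/s; C = (2100·164.2 + 280.0·522.0)/2380 = 206.3 µg/L.

206 µg/L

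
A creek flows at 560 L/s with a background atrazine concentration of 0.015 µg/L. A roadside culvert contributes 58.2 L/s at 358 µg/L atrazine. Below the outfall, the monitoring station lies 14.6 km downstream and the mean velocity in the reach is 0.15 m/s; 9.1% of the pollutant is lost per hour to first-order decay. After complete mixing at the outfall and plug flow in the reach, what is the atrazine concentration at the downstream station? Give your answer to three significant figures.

2.56 µg/L

Mass balance: C = (560.0·0.01500 + 58.20·358.0) / 618.2 = 20840/618.2 = 33.72 µg/L.
Travel time t = 14.6·1000 / 0.15 = 97330 s = 27.04 h.
9.1%/h lost → k = −ln(1 − 0.091) = 0.09541 h⁻¹.
Applying C = C₀e^(−kt): 33.72 × 0.07580 = 2.556 µg/L.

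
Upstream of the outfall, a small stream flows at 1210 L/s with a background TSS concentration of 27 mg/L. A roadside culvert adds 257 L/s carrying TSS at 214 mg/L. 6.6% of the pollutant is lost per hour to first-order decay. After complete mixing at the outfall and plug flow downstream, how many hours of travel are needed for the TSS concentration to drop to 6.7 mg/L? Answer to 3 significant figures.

Conservation of mass: C = (1210·27.00 + 257.0·214.0) / 1467 = 87670/1467 = 59.76 mg/L.
6.6%/h lost → k = −ln(1 − 0.066) = 0.06828 h⁻¹.
59.76·exp(−k·t) = 6.7 → t = ln(59.76/6.7)/k = 115400 s = 32.05 h.

32.0 h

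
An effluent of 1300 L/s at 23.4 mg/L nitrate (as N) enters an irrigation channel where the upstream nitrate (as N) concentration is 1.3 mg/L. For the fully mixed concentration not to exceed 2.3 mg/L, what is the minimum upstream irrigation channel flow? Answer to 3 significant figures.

27400 L/s

Set C_mix = 2.3: (Q·1.300 + 1300·23.40) / (Q + 1300) = 2.3
→ Q = 1300·(23.40 − 2.3)/(2.3 − 1.300) = 27430 L/s.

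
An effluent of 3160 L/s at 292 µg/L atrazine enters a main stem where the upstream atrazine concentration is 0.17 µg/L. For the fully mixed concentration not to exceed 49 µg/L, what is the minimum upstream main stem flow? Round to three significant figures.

Set C_mix = 49: (Q·0.1700 + 3160·292.0) / (Q + 3160) = 49
→ Q = 3160·(292.0 − 49)/(49 − 0.1700) = 15730 L/s.

15700 L/s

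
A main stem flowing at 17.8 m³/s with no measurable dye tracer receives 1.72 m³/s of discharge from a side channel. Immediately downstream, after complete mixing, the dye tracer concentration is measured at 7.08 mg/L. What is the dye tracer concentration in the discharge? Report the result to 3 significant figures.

80.3 mg/L

Mass balance: 17.80·0 + 1.720·Cₑ = 19.52·7.080
→ Cₑ = (19.52·7.080 − 17.80·0) / 1.720 = 80.35 mg/L.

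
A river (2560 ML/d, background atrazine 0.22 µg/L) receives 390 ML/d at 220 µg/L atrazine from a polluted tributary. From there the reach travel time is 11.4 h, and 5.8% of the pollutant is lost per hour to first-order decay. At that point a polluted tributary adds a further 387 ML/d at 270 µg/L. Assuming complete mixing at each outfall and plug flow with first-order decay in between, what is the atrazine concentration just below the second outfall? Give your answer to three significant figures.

Mixed concentration C = ΣQC/ΣQ = (2560·0.2200 + 390.0·220.0) / 2950 = 86360/2950 = 29.28 µg/L; combined flow 2950 ML/d.
5.8%/h lost → k = −ln(1 − 0.058) = 0.05975 h⁻¹.
First-order decay: C = 29.28·exp(−k·t) = 29.28·0.5060 = 14.81 µg/L.
At the second outfall, C = (2950·14.81 + 387.0·270.0) / (2950 + 387.0) = 44.41 µg/L.

44.4 µg/L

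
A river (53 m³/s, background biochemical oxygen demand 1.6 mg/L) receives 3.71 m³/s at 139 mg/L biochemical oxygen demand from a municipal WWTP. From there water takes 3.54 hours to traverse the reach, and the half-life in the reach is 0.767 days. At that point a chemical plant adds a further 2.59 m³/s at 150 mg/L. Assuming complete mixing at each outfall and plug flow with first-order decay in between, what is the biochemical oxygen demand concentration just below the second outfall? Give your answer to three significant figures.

Mixed concentration C = ΣQC/ΣQ = (53.00·1.600 + 3.710·139.0) / 56.71 = 600.5/56.71 = 10.59 mg/L; combined flow 56.71 m³/s.
Half-life 0.767 d → k = ln 2 / 0.767 = 0.9037 d⁻¹.
Decay over the reach: 10.59·exp(−kt) = 10.59·0.8752 = 9.267 mg/L.
Second outfall: C = (56.71·9.267 + 2.590·150.0)/59.30 = 15.41 mg/L.

15.4 mg/L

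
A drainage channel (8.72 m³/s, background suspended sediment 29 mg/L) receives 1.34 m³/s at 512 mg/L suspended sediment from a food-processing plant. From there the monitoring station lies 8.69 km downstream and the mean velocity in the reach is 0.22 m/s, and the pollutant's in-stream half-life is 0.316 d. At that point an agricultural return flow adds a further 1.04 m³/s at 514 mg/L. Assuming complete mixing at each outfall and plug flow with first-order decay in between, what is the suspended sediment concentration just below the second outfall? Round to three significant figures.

79.2 mg/L

Flow-weighted average: C = (8.720·29.00 + 1.340·512.0) / 10.06 = 939.0/10.06 = 93.34 mg/L; combined flow 10.06 m³/s.
Travel time t = 8.69·1000 / 0.22 = 39500 s = 10.97 h.
Half-life 0.316 d → k = ln 2 / 0.316 = 2.194 d⁻¹.
Decay over the reach: 93.34·exp(−kt) = 93.34·0.3668 = 34.24 mg/L.
At the second outfall, C = (10.06·34.24 + 1.040·514.0) / (10.06 + 1.040) = 79.19 mg/L.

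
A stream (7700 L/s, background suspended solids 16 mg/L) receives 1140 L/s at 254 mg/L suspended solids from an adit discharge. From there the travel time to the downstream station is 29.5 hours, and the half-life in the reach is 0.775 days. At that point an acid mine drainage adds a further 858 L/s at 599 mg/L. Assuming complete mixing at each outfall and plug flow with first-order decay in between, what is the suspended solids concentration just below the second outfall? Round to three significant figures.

Mass balance: C = (7700·16.00 + 1140·254.0) / 8840 = 412800/8840 = 46.69 mg/L; combined flow 8840 L/s.
Half-life 0.775 d → k = ln 2 / 0.775 = 0.8944 d⁻¹.
After decay, C = 46.69 × e^(−kt) = 46.69 × 0.3331 = 15.55 mg/L.
Second outfall: C = (8840·15.55 + 858.0·599.0)/9698 = 67.17 mg/L.

67.2 mg/L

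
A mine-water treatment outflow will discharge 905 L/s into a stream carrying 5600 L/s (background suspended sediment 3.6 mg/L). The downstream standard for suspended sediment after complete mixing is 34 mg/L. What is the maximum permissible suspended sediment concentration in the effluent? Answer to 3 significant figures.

At the limit, (Qr·Cr + Qe·Cₑ)/(Qr + Qe) = 34:
Cₑ = (6505·34 − 5600·3.600) / 905.0 = 222.1 mg/L.

222 mg/L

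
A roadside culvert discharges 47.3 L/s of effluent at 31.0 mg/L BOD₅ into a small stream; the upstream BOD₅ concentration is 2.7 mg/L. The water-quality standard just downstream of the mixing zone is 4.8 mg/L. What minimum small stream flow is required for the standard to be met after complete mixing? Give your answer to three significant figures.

Set C_mix = 4.8: (Q·2.700 + 47.30·31.00) / (Q + 47.30) = 4.8
→ Q = 47.30·(31.00 − 4.8)/(4.8 − 2.700) = 590.1 L/s.

590 L/s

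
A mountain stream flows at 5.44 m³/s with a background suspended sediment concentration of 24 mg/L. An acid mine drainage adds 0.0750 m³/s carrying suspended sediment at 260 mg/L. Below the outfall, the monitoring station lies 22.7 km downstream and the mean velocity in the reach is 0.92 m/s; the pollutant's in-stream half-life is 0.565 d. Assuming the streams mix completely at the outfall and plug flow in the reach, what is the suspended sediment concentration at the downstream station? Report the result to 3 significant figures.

19.2 mg/L

Flow-weighted average: C = (5.440·24.00 + 0.07500·260.0) / 5.515 = 150.1/5.515 = 27.21 mg/L.
Travel time t = 22.7·1000 / 0.92 = 24670 s = 6.854 h.
Half-life 0.565 d → k = ln 2 / 0.565 = 1.227 d⁻¹.
After decay, C = 27.21 × e^(−kt) = 27.21 × 0.7044 = 19.17 mg/L.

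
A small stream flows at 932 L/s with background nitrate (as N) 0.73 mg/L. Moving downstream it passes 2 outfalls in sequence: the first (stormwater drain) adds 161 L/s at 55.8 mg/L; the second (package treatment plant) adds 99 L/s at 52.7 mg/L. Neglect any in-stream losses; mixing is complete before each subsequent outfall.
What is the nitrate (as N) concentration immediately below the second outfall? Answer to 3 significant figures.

12.5 mg/L

Outfall 1: combined Q = 1093 L/s; C = (932.0·0.7300 + 161.0·55.80)/1093 = 8.842 mg/L.
Outfall 2: combined Q = 1192 L/s; C = (1093·8.842 + 99.00·52.70)/1192 = 12.48 mg/L.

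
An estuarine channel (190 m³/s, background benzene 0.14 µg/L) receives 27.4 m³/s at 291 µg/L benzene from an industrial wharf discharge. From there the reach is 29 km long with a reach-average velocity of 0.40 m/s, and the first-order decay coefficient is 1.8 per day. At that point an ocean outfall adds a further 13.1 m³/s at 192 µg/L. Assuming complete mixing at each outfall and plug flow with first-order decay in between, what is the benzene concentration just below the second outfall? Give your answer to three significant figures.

18.6 µg/L

Mass balance: C = (190.0·0.1400 + 27.40·291.0) / 217.4 = 8000/217.4 = 36.80 µg/L; combined flow 217.4 m³/s.
Travel time t = 29·1000 / 0.40 = 72500 s = 20.14 h.
Applying C = C₀e^(−kt): 36.80 × 0.2208 = 8.126 µg/L.
At the second outfall, C = (217.4·8.126 + 13.10·192.0) / (217.4 + 13.10) = 18.58 µg/L.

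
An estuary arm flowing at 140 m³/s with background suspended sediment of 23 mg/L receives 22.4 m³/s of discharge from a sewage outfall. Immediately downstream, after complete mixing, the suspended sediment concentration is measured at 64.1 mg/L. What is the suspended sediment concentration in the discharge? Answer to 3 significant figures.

321 mg/L

Mass balance: 140.0·23.00 + 22.40·Cₑ = 162.4·64.10
→ Cₑ = (162.4·64.10 − 140.0·23.00) / 22.40 = 321.0 mg/L.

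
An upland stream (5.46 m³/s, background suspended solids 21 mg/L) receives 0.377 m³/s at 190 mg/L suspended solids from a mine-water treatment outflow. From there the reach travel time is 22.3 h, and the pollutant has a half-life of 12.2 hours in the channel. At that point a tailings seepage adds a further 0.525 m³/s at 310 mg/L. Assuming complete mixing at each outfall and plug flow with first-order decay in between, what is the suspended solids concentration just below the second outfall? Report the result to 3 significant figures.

After mixing, C = (5.460·21.00 + 0.3770·190.0) / 5.837 = 186.3/5.837 = 31.92 mg/L; combined flow 5.837 m³/s.
Half-life 12.2 h → k = ln 2 / 12.2 = 0.05682 h⁻¹ = 1.364 d⁻¹.
After decay, C = 31.92 × e^(−kt) = 31.92 × 0.2817 = 8.990 mg/L.
Second outfall: C = (5.837·8.990 + 0.5250·310.0)/6.362 = 33.83 mg/L.

33.8 mg/L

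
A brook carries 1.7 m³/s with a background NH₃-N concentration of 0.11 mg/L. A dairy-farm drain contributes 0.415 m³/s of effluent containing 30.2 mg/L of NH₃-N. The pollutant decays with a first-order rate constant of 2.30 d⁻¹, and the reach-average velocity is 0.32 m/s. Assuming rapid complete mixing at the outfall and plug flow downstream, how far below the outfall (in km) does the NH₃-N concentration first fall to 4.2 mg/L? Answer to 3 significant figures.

4.32 km

Mixed concentration C = ΣQC/ΣQ = (1.700·0.1100 + 0.4150·30.20) / 2.115 = 12.72/2.115 = 6.014 mg/L.
Set 6.014·exp(−k·t) = 4.2 → t = ln(6.014/4.2)/k = 13490 s = 3.746 h.
Distance = v·t = 0.32·13490 = 4316 m = 4.316 km.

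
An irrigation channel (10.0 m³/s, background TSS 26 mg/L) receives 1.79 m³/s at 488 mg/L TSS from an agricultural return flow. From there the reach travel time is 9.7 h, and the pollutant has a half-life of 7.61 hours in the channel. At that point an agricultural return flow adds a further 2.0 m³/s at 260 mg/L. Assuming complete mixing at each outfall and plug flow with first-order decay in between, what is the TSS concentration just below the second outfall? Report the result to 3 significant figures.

Mass balance: C = (10.00·26.00 + 1.790·488.0) / 11.79 = 1134/11.79 = 96.14 mg/L; combined flow 11.79 m³/s.
Half-life 7.61 h → k = ln 2 / 7.61 = 0.09108 h⁻¹ = 2.186 d⁻¹.
First-order decay: C = 96.14·exp(−k·t) = 96.14·0.4133 = 39.74 mg/L.
Second outfall: C = (11.79·39.74 + 2.000·260.0)/13.79 = 71.68 mg/L.

71.7 mg/L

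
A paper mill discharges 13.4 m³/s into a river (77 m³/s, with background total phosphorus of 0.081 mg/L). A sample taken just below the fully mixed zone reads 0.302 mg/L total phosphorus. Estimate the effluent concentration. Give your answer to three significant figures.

Mass balance: 77.00·0.08100 + 13.40·Cₑ = 90.40·0.3020
→ Cₑ = (90.40·0.3020 − 77.00·0.08100) / 13.40 = 1.572 mg/L.

1.57 mg/L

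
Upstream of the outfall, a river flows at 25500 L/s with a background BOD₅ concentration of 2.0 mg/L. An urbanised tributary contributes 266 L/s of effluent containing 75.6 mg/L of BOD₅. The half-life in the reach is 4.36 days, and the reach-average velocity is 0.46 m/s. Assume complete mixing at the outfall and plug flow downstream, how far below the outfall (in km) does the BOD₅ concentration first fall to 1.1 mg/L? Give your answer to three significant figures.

230 km

After mixing, C = (25500·2.000 + 266.0·75.60) / 25770 = 71110/25770 = 2.760 mg/L.
Half-life 4.36 d → k = ln 2 / 4.36 = 0.1590 d⁻¹.
Set 2.760·exp(−k·t) = 1.1 → t = ln(2.760/1.1)/k = 499900 s = 138.9 h.
Distance = v·t = 0.46·499900 = 230000 m = 230.0 km.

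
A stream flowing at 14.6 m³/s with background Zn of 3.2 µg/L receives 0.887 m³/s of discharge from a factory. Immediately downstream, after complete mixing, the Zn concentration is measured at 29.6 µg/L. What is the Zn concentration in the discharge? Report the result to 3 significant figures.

Mass balance: 14.60·3.200 + 0.8870·Cₑ = 15.49·29.60
→ Cₑ = (15.49·29.60 − 14.60·3.200) / 0.8870 = 464.1 µg/L.

464 µg/L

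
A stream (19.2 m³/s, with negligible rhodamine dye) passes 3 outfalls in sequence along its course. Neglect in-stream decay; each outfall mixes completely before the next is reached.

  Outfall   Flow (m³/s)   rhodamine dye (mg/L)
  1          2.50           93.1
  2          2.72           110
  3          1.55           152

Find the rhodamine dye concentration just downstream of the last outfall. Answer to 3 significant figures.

29.6 mg/L

Outfall 1: combined Q = 21.70 m³/s; C = (19.20·0 + 2.500·93.10)/21.70 = 10.73 mg/L.
Outfall 2: combined Q = 24.42 m³/s; C = (21.70·10.73 + 2.720·110.0)/24.42 = 21.78 mg/L.
Outfall 3: combined Q = 25.97 m³/s; C = (24.42·21.78 + 1.550·152.0)/25.97 = 29.56 mg/L.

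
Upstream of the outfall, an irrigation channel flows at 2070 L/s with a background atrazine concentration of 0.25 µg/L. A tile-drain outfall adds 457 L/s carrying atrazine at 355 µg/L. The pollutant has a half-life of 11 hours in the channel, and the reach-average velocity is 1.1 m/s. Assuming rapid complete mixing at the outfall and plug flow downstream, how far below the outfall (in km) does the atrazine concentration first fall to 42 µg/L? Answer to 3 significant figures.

Flow-weighted average: C = (2070·0.2500 + 457.0·355.0) / 2527 = 162800/2527 = 64.41 µg/L.
Half-life 11 h → k = ln 2 / 11 = 0.06301 h⁻¹ = 1.512 d⁻¹.
Set 64.41·exp(−k·t) = 42 → t = ln(64.41/42)/k = 24420 s = 6.785 h.
Distance = v·t = 1.1·24420 = 26870 m = 26.87 km.

26.9 km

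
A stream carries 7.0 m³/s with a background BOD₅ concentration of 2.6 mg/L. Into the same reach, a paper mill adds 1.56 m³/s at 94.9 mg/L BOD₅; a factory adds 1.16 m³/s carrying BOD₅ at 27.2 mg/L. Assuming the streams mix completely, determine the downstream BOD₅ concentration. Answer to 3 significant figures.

After mixing, C = (7.000·2.600 + 1.560·94.90 + 1.160·27.20) / 9.720 = 197.8/9.720 = 20.35 mg/L.

20.3 mg/L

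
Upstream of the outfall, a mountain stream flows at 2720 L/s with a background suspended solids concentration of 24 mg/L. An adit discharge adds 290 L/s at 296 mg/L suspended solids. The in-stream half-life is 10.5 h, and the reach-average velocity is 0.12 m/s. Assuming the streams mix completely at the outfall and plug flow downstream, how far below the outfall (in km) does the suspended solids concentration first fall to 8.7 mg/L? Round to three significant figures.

After mixing, C = (2720·24.00 + 290.0·296.0) / 3010 = 151100/3010 = 50.21 mg/L.
Half-life 10.5 h → k = ln 2 / 10.5 = 0.06601 h⁻¹ = 1.584 d⁻¹.
Set 50.21·exp(−k·t) = 8.7 → t = ln(50.21/8.7)/k = 95590 s = 26.55 h.
Distance = v·t = 0.12·95590 = 11470 m = 11.47 km.

11.5 km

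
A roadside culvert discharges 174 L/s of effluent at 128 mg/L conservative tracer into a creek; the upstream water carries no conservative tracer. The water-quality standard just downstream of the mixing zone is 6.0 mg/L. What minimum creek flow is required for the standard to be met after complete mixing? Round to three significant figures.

3540 L/s

Set C_mix = 6.0: (Q·0 + 174.0·128.0) / (Q + 174.0) = 6.0
→ Q = 174.0·(128.0 − 6.0)/(6.0 − 0) = 3538 L/s.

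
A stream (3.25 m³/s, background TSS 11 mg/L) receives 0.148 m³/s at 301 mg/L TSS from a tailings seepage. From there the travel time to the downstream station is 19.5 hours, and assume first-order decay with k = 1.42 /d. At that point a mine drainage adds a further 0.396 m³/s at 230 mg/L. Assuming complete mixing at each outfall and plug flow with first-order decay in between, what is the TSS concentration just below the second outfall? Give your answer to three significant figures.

30.7 mg/L

Flow-weighted average: C = (3.250·11.00 + 0.1480·301.0) / 3.398 = 80.30/3.398 = 23.63 mg/L; combined flow 3.398 m³/s.
Decay over the reach: 23.63·exp(−kt) = 23.63·0.3155 = 7.454 mg/L.
Second outfall: C = (3.398·7.454 + 0.3960·230.0)/3.794 = 30.68 mg/L.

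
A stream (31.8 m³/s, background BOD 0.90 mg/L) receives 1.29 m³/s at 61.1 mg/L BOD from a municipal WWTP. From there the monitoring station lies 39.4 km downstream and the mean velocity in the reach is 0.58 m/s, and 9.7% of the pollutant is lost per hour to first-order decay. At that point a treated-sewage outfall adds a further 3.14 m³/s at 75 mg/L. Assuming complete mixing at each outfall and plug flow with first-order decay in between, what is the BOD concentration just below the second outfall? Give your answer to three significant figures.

6.93 mg/L

Conservation of mass: C = (31.80·0.9000 + 1.290·61.10) / 33.09 = 107.4/33.09 = 3.247 mg/L; combined flow 33.09 m³/s.
Travel time t = 39.4·1000 / 0.58 = 67930 s = 18.87 h.
9.7%/h lost → k = −ln(1 − 0.097) = 0.1020 h⁻¹.
Applying C = C₀e^(−kt): 3.247 × 0.1458 = 0.4735 mg/L.
At the second outfall, C = (33.09·0.4735 + 3.140·75.00) / (33.09 + 3.140) = 6.933 mg/L.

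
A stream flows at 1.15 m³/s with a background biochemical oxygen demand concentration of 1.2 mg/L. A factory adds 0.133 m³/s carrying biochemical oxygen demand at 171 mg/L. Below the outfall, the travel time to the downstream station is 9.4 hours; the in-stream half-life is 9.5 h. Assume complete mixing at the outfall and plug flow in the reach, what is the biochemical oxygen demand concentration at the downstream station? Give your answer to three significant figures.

Conservation of mass: C = (1.150·1.200 + 0.1330·171.0) / 1.283 = 24.12/1.283 = 18.80 mg/L.
Half-life 9.5 h → k = ln 2 / 9.5 = 0.07296 h⁻¹ = 1.751 d⁻¹.
After decay, C = 18.80 × e^(−kt) = 18.80 × 0.5037 = 9.470 mg/L.

9.47 mg/L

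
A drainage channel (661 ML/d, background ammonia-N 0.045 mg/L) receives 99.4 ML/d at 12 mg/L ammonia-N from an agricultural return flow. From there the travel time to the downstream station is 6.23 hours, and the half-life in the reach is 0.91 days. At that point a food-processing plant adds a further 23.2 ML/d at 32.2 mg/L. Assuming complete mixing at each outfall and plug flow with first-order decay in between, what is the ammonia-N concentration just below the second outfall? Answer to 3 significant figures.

2.23 mg/L

Mixed concentration C = ΣQC/ΣQ = (661.0·0.04500 + 99.40·12.00) / 760.4 = 1223/760.4 = 1.608 mg/L; combined flow 760.4 ML/d.
Half-life 0.91 d → k = ln 2 / 0.91 = 0.7617 d⁻¹.
Decay over the reach: 1.608·exp(−kt) = 1.608·0.8206 = 1.319 mg/L.
At the second outfall, C = (760.4·1.319 + 23.20·32.20) / (760.4 + 23.20) = 2.234 mg/L.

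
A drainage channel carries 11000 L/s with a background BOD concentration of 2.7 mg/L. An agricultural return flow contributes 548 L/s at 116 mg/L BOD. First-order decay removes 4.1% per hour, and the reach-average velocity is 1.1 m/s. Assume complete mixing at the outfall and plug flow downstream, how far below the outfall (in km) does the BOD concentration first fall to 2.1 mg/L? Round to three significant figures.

Conservation of mass: C = (11000·2.700 + 548.0·116.0) / 11550 = 93270/11550 = 8.077 mg/L.
4.1%/h lost → k = −ln(1 − 0.041) = 0.04186 h⁻¹.
Set 8.077·exp(−k·t) = 2.1 → t = ln(8.077/2.1)/k = 115800 s = 32.18 h.
Distance = v·t = 1.1·115800 = 127400 m = 127.4 km.

127 km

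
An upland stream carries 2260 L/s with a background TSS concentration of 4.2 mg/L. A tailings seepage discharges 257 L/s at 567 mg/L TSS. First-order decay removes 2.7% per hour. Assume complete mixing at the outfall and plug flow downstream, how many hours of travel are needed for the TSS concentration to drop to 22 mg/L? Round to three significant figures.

Conservation of mass: C = (2260·4.200 + 257.0·567.0) / 2517 = 155200/2517 = 61.67 mg/L.
2.7%/h lost → k = −ln(1 − 0.027) = 0.02737 h⁻¹.
61.67·exp(−k·t) = 22 → t = ln(61.67/22)/k = 135600 s = 37.66 h.

37.7 h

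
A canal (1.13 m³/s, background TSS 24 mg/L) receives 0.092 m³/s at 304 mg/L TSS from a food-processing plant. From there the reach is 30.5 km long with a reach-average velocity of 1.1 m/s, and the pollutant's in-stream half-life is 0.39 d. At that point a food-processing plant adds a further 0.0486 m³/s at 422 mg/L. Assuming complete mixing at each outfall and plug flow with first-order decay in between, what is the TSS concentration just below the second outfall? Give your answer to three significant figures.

Flow-weighted average: C = (1.130·24.00 + 0.09200·304.0) / 1.222 = 55.09/1.222 = 45.08 mg/L; combined flow 1.222 m³/s.
Travel time t = 30.5·1000 / 1.1 = 27730 s = 7.702 h.
Half-life 0.39 d → k = ln 2 / 0.39 = 1.777 d⁻¹.
First-order decay: C = 45.08·exp(−k·t) = 45.08·0.5653 = 25.48 mg/L.
At the second outfall, C = (1.222·25.48 + 0.04860·422.0) / (1.222 + 0.04860) = 40.65 mg/L.

40.7 mg/L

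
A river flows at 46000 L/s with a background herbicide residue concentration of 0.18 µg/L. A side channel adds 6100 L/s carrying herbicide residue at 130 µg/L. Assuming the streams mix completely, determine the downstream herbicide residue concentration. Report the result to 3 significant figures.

Conservation of mass: C = (46000·0.1800 + 6100·130.0) / 52100 = 801300/52100 = 15.38 µg/L.

15.4 µg/L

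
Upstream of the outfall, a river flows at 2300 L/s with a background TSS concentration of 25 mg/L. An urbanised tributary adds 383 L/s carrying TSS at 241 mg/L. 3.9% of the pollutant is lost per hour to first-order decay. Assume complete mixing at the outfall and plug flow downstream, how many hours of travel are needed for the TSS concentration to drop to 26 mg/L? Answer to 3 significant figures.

19.2 h

Mass balance: C = (2300·25.00 + 383.0·241.0) / 2683 = 149800/2683 = 55.83 mg/L.
3.9%/h lost → k = −ln(1 − 0.039) = 0.03978 h⁻¹.
55.83·exp(−k·t) = 26 → t = ln(55.83/26)/k = 69160 s = 19.21 h.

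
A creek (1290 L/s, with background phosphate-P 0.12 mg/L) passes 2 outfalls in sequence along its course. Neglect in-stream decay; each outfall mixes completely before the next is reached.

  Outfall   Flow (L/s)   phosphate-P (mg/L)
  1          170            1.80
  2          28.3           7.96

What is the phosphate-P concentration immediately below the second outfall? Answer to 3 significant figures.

After outfall 1: Q = 1290 + 170.0 = 1460 L/s; C = (1290·0.1200 + 170.0·1.800)/1460 = 0.3156 mg/L.
After outfall 2: Q = 1460 + 28.30 = 1488 L/s; C = (1460·0.3156 + 28.30·7.960)/1488 = 0.4610 mg/L.

0.461 mg/L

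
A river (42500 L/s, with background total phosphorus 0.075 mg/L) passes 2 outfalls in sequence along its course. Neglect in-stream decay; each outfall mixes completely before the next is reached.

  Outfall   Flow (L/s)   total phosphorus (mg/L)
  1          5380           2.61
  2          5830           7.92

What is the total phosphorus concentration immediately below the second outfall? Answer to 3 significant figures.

1.18 mg/L

Outfall 1: combined Q = 47880 L/s; C = (42500·0.07500 + 5380·2.610)/47880 = 0.3598 mg/L.
Outfall 2: combined Q = 53710 L/s; C = (47880·0.3598 + 5830·7.920)/53710 = 1.180 mg/L.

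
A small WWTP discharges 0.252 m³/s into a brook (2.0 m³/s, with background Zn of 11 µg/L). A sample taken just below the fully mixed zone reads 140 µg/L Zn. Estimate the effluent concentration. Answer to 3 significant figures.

1160 µg/L

Mass balance: 2.000·11.00 + 0.2520·Cₑ = 2.252·140.0
→ Cₑ = (2.252·140.0 − 2.000·11.00) / 0.2520 = 1164 µg/L.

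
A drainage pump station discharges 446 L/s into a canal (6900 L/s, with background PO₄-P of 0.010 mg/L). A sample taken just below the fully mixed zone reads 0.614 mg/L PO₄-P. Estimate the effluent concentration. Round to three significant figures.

Mass balance: 6900·0.01000 + 446.0·Cₑ = 7346·0.6140
→ Cₑ = (7346·0.6140 − 6900·0.01000) / 446.0 = 9.958 mg/L.

9.96 mg/L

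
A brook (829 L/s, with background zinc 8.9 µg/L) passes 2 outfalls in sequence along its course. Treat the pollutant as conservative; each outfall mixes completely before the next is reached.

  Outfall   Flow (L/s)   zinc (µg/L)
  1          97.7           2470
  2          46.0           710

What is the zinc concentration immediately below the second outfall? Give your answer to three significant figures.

Outfall 1: combined Q = 926.7 L/s; C = (829.0·8.900 + 97.70·2470)/926.7 = 268.4 µg/L.
Outfall 2: combined Q = 972.7 L/s; C = (926.7·268.4 + 46.00·710.0)/972.7 = 289.3 µg/L.

289 µg/L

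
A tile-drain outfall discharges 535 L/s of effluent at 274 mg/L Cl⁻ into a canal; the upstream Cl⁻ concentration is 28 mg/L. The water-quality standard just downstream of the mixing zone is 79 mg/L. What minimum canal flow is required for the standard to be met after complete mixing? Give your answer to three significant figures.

2050 L/s

Set C_mix = 79: (Q·28.00 + 535.0·274.0) / (Q + 535.0) = 79
→ Q = 535.0·(274.0 − 79)/(79 − 28.00) = 2046 L/s.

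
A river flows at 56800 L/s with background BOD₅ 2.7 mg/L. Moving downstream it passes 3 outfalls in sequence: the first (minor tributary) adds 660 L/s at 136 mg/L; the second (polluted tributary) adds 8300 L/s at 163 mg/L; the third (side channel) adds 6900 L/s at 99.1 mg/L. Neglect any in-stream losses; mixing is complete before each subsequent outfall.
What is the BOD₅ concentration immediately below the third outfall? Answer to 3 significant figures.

Outfall 1: combined Q = 57460 L/s; C = (56800·2.700 + 660.0·136.0)/57460 = 4.231 mg/L.
Outfall 2: combined Q = 65760 L/s; C = (57460·4.231 + 8300·163.0)/65760 = 24.27 mg/L.
Outfall 3: combined Q = 72660 L/s; C = (65760·24.27 + 6900·99.10)/72660 = 31.38 mg/L.

31.4 mg/L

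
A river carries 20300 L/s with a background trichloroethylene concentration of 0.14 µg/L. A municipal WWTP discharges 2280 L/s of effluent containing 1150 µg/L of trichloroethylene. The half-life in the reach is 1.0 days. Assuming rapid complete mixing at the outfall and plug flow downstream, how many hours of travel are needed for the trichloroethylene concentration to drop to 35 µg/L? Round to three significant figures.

41.6 h

Mass balance: C = (20300·0.1400 + 2280·1150) / 22580 = 2625000/22580 = 116.2 µg/L.
Half-life 1.0 d → k = ln 2 / 1.0 = 0.6931 d⁻¹.
116.2·exp(−k·t) = 35 → t = ln(116.2/35)/k = 149600 s = 41.56 h.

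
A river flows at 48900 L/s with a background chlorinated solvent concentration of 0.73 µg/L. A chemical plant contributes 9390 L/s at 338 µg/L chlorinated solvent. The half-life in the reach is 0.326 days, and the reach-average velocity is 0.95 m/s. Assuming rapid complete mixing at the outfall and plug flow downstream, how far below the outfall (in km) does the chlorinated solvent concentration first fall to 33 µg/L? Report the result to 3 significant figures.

19.8 km

Flow-weighted average: C = (48900·0.7300 + 9390·338.0) / 58290 = 3210000/58290 = 55.06 µg/L.
Half-life 0.326 d → k = ln 2 / 0.326 = 2.126 d⁻¹.
Set 55.06·exp(−k·t) = 33 → t = ln(55.06/33)/k = 20800 s = 5.779 h.
Distance = v·t = 0.95·20800 = 19760 m = 19.76 km.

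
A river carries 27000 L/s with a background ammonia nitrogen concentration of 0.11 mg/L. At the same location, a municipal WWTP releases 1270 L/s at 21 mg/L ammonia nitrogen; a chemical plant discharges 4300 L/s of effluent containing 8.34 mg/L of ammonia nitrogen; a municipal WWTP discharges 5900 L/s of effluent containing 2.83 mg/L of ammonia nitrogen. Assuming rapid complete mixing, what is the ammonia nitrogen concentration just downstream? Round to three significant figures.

2.14 mg/L

Mixed concentration C = ΣQC/ΣQ = (27000·0.1100 + 1270·21.00 + 4300·8.340 + 5900·2.830) / 38470 = 82200/38470 = 2.137 mg/L.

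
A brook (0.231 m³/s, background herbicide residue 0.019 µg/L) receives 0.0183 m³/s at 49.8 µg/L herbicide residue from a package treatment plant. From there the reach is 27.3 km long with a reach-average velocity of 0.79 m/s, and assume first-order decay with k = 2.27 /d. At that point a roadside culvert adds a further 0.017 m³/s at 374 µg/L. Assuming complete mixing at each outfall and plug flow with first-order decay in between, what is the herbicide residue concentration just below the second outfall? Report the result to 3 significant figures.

Flow-weighted average: C = (0.2310·0.01900 + 0.01830·49.80) / 0.2493 = 0.9157/0.2493 = 3.673 µg/L; combined flow 0.2493 m³/s.
Travel time t = 27.3·1000 / 0.79 = 34560 s = 9.599 h.
After decay, C = 3.673 × e^(−kt) = 3.673 × 0.4034 = 1.482 µg/L.
At the second outfall, C = (0.2493·1.482 + 0.01700·374.0) / (0.2493 + 0.01700) = 25.26 µg/L.

25.3 µg/L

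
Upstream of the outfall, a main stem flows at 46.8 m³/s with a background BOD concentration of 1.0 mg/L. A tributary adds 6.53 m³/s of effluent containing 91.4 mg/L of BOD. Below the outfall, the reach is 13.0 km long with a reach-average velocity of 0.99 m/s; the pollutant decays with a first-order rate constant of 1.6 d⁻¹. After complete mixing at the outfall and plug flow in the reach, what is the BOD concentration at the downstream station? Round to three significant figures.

9.46 mg/L

Mass balance: C = (46.80·1.000 + 6.530·91.40) / 53.33 = 643.6/53.33 = 12.07 mg/L.
Travel time t = 13.0·1000 / 0.99 = 13130 s = 3.648 h.
First-order decay: C = 12.07·exp(−k·t) = 12.07·0.7841 = 9.464 mg/L.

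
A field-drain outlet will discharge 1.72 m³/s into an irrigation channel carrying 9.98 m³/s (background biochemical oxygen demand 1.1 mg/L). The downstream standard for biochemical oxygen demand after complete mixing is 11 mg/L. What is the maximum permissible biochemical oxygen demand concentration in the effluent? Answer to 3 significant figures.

68.4 mg/L

At the limit, (Qr·Cr + Qe·Cₑ)/(Qr + Qe) = 11:
Cₑ = (11.70·11 − 9.980·1.100) / 1.720 = 68.44 mg/L.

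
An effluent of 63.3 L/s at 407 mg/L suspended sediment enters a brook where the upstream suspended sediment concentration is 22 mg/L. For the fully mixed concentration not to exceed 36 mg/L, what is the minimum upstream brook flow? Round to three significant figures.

1680 L/s

Set C_mix = 36: (Q·22.00 + 63.30·407.0) / (Q + 63.30) = 36
→ Q = 63.30·(407.0 − 36)/(36 − 22.00) = 1677 L/s.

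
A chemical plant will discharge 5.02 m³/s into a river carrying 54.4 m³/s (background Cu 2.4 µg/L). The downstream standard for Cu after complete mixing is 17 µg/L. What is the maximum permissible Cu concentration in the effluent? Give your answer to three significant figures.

175 µg/L

At the limit, (Qr·Cr + Qe·Cₑ)/(Qr + Qe) = 17:
Cₑ = (59.42·17 − 54.40·2.400) / 5.020 = 175.2 µg/L.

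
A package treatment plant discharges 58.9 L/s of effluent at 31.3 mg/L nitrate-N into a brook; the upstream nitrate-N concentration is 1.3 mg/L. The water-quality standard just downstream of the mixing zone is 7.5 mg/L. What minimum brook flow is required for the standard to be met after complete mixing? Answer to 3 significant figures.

Set C_mix = 7.5: (Q·1.300 + 58.90·31.30) / (Q + 58.90) = 7.5
→ Q = 58.90·(31.30 − 7.5)/(7.5 − 1.300) = 226.1 L/s.

226 L/s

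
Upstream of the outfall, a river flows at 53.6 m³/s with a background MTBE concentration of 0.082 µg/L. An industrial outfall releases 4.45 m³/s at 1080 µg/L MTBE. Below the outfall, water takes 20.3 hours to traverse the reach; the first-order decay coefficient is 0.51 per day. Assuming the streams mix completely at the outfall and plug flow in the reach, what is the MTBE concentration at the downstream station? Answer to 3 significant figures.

Conservation of mass: C = (53.60·0.08200 + 4.450·1080) / 58.05 = 4810/58.05 = 82.87 µg/L.
Decay over the reach: 82.87·exp(−kt) = 82.87·0.6496 = 53.83 µg/L.

53.8 µg/L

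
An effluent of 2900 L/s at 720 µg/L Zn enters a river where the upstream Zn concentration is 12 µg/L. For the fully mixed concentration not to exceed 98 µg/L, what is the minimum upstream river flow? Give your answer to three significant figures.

21000 L/s

Set C_mix = 98: (Q·12.00 + 2900·720.0) / (Q + 2900) = 98
→ Q = 2900·(720.0 − 98)/(98 − 12.00) = 20970 L/s.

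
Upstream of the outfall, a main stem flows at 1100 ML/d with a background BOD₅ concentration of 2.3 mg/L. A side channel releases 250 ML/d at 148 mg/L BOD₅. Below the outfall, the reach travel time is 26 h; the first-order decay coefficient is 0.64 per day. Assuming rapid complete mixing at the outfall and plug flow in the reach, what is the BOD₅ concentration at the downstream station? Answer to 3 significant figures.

14.6 mg/L

Mixed concentration C = ΣQC/ΣQ = (1100·2.300 + 250.0·148.0) / 1350 = 39530/1350 = 29.28 mg/L.
Decay over the reach: 29.28·exp(−kt) = 29.28·0.4999 = 14.64 mg/L.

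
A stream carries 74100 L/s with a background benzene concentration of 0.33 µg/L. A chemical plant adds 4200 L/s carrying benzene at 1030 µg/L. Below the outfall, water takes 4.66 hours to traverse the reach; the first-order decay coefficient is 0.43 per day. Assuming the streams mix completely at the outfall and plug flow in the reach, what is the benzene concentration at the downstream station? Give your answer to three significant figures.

51.1 µg/L

After mixing, C = (74100·0.3300 + 4200·1030) / 78300 = 4350000/78300 = 55.56 µg/L.
First-order decay: C = 55.56·exp(−k·t) = 55.56·0.9199 = 51.11 µg/L.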